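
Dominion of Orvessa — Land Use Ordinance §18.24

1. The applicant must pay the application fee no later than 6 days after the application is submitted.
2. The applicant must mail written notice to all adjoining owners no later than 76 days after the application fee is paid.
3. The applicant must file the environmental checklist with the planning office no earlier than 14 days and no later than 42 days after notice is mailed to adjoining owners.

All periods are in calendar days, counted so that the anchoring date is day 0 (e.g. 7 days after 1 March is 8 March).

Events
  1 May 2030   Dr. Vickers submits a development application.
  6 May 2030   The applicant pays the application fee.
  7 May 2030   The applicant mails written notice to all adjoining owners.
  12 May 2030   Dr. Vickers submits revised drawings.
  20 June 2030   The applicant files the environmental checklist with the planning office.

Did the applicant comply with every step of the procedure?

(1) due by 1 May 2030 + 6 days = 7 May 2030; 6 May 2030 is within that limit.
(2) due by 6 May 2030 + 76 days = 21 July 2030; completed 7 May 2030, before the deadline.
(3) the permitted window runs from 7 May 2030 + 14 = 21 May 2030 to 7 May 2030 + 42 = 18 June 2030; done 20 June 2030 — 2 days after the window closed.
No need to go further; step 3 was not satisfied.

No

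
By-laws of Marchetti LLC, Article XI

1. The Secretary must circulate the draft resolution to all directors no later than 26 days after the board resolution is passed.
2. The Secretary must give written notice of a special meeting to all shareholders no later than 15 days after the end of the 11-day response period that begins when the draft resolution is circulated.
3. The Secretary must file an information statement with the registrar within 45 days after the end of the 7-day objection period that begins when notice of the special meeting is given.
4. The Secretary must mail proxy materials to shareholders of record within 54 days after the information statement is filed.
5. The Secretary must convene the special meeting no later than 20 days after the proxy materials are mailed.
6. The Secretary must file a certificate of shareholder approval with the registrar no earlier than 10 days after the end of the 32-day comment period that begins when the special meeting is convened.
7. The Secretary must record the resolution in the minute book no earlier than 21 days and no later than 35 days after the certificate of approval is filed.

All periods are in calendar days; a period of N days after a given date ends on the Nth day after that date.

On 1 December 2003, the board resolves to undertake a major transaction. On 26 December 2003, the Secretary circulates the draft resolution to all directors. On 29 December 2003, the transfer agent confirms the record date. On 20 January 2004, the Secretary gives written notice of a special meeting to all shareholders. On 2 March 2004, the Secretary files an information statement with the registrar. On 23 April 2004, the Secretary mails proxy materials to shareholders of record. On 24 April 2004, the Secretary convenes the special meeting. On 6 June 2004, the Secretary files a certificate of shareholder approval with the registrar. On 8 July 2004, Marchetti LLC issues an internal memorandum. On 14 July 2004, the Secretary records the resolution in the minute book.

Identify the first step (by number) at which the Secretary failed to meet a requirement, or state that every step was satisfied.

Step 1: 26 days after 1 December 2003 (when the board resolution is passed) is 27 December 2003; 26 December 2003 is within that limit.
Step 2: 15 days after 6 January 2004 (end of the 11-day response period, which began when the draft resolution is circulated on 26 December 2003) is 21 January 2004; 20 January 2004 is within that limit.
Step 3: 45 days after 27 January 2004 (end of the 7-day objection period, which began when notice of the special meeting is given on 20 January 2004) is 12 March 2004; 2 March 2004 is within that limit.
Step 4: 54 days after 2 March 2004 (when the information statement is filed) is 25 April 2004; done 23 April 2004 — timely.
Step 5: 20 days after 23 April 2004 (when the proxy materials are mailed) is 13 May 2004; 24 April 2004 is within that limit.
Step 6: the earliest permitted date is 10 days after 26 May 2004 (end of the 32-day comment period, which began when the special meeting is convened on 24 April 2004), i.e. 5 June 2004; done 6 June 2004 — permitted.
Step 7: the window is 21–35 days after 6 June 2004 (when the certificate of approval is filed), so 27 June 2004 through 11 July 2004; done 14 July 2004 — 3 days after the window closed.
No need to go further; step 7 was not satisfied.

Step 7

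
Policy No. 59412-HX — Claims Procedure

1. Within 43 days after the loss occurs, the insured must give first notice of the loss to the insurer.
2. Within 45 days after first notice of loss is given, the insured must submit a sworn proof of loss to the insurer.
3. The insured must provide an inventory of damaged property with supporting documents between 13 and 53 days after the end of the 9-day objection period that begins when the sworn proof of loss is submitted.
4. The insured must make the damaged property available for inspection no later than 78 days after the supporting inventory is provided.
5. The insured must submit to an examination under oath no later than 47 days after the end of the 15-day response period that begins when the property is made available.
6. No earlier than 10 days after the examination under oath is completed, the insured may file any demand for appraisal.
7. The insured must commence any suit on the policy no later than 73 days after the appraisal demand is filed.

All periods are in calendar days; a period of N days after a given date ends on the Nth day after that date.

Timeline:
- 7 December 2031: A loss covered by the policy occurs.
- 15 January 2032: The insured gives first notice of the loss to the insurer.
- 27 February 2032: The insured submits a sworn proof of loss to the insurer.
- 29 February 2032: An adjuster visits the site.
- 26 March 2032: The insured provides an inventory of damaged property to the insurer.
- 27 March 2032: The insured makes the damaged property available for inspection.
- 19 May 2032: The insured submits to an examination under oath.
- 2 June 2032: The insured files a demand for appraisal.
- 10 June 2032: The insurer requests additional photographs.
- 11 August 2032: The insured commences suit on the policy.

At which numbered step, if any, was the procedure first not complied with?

(1) due by 7 December 2031 + 43 days = 19 January 2032; completed 15 January 2032, before the deadline.
(2) due by 15 January 2032 + 45 days = 29 February 2032; completed 27 February 2032, before the deadline.
(3) the permitted window runs from 7 March 2032 + 13 = 20 March 2032 to 7 March 2032 + 53 = 29 April 2032; done 26 March 2032 — within the window.
(4) due by 26 March 2032 + 78 days = 12 June 2032; done 27 March 2032 — timely.
(5) due by 11 April 2032 + 47 days = 28 May 2032; 19 May 2032 is within that limit.
(6) permitted from 19 May 2032 + 10 days = 29 May 2032 onward; done 2 June 2032, after the minimum wait.
(7) due by 2 June 2032 + 73 days = 14 August 2032; done 11 August 2032 — timely.

None — every step was satisfied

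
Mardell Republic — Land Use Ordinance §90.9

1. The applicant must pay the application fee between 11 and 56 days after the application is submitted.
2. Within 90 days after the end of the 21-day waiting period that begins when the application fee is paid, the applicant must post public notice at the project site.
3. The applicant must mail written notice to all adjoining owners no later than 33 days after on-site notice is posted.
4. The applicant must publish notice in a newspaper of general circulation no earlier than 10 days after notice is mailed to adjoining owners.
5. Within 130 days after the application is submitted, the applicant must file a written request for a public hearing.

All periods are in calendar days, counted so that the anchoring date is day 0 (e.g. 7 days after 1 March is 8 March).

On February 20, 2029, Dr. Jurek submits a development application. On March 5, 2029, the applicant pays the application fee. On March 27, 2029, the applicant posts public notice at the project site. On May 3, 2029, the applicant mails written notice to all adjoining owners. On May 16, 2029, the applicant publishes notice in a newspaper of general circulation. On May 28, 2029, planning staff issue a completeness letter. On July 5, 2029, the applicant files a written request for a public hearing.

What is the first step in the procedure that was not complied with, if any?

Step 1 — 11 and 56 days from February 20, 2029 (when the application is submitted) are March 3, 2029 and April 17, 2029 respectively; March 5, 2029 falls inside that range.
Step 2 — counting 90 days from March 26, 2029 (end of the 21-day waiting period, which began when the application fee is paid on March 5, 2029) gives a deadline of June 24, 2029; done March 27, 2029 — timely.
Step 3 — counting 33 days from March 27, 2029 (when on-site notice is posted) gives a deadline of April 29, 2029; May 3, 2029 misses that deadline by 4 days.
Later steps need not be reached.

Step 3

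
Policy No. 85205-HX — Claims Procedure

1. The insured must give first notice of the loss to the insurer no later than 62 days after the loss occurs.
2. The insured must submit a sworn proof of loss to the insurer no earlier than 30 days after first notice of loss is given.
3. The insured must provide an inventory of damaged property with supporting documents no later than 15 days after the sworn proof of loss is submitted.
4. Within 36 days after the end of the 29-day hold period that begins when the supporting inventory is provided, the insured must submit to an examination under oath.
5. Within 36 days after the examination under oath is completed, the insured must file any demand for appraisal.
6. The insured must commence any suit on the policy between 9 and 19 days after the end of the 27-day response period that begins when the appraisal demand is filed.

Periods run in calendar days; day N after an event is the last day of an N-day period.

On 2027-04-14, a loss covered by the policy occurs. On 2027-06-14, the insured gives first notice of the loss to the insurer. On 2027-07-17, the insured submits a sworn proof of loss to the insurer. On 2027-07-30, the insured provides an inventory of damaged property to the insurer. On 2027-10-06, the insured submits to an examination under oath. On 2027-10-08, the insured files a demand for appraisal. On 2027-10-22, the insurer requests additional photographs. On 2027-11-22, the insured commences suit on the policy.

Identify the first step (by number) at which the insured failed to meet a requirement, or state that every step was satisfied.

Step 1 — counting 62 days from 2027-04-14 (when the loss occurs) gives a deadline of 2027-06-15; done 2027-06-14 — timely.
Step 2 — must wait 30 days from 2027-06-14 (when first notice of loss is given), so not before 2027-07-14; done 2027-07-17, after the minimum wait.
Step 3 — counting 15 days from 2027-07-17 (when the sworn proof of loss is submitted) gives a deadline of 2027-08-01; done 2027-07-30 — timely.
Step 4 — counting 36 days from 2027-08-28 (end of the 29-day hold period, which began when the supporting inventory is provided on 2027-07-30) gives a deadline of 2027-10-03; not done until 2027-10-06, 3 days after the deadline.
That is the first point of non-compliance.

Step 4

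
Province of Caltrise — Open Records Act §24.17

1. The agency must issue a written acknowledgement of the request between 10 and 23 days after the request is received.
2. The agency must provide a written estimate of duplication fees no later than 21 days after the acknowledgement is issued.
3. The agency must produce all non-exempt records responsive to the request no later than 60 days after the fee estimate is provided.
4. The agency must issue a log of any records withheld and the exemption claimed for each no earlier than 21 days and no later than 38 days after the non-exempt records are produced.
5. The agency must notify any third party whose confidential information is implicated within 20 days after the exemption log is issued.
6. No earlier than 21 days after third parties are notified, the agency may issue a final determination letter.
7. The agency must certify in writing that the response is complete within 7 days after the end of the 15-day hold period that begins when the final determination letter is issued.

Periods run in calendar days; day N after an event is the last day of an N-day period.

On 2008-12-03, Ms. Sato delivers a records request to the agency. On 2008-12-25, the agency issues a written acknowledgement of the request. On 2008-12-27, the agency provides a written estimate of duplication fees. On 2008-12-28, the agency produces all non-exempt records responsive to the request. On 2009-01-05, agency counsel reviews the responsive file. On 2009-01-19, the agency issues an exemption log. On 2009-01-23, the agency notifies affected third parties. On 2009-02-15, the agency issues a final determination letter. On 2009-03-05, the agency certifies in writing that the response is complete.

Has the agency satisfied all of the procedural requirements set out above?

(1) the permitted window runs from 2008-12-03 + 10 = 2008-12-13 to 2008-12-03 + 23 = 2008-12-26; 2008-12-25 falls inside that range.
(2) due by 2008-12-25 + 21 days = 2009-01-15; done 2008-12-27 — timely.
(3) due by 2008-12-27 + 60 days = 2009-02-25; 2008-12-28 is within that limit.
(4) the permitted window runs from 2008-12-28 + 21 = 2009-01-18 to 2008-12-28 + 38 = 2009-02-04; 2009-01-19 falls inside that range.
(5) due by 2009-01-19 + 20 days = 2009-02-08; done 2009-01-23 — timely.
(6) permitted from 2009-01-23 + 21 days = 2009-02-13 onward; done 2009-02-15 — permitted.
(7) due by 2009-03-02 + 7 days = 2009-03-09; done 2009-03-05 — timely.

Yes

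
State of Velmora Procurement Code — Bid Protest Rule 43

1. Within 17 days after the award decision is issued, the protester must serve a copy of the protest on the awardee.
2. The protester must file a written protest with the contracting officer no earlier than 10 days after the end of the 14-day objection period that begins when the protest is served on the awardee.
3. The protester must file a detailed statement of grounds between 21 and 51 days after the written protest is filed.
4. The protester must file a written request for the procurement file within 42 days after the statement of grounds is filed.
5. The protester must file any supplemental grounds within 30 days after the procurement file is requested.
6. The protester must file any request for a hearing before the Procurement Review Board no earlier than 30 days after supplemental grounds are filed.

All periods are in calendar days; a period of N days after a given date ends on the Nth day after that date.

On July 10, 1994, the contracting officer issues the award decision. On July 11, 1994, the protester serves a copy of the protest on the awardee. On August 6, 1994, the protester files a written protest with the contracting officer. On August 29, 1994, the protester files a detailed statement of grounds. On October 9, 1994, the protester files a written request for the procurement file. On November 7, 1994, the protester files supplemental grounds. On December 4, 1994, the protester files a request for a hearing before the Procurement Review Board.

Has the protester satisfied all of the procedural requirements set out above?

No

Step 1: 17 days after July 10, 1994 (when the award decision is issued) is July 27, 1994; completed July 11, 1994, before the deadline.
Step 2: the earliest permitted date is 10 days after July 25, 1994 (end of the 14-day objection period, which began when the protest is served on the awardee on July 11, 1994), i.e. August 4, 1994; done August 6, 1994 — permitted.
Step 3: the window is 21–51 days after August 6, 1994 (when the written protest is filed), so August 27, 1994 through September 26, 1994; done August 29, 1994 — within the window.
Step 4: 42 days after August 29, 1994 (when the statement of grounds is filed) is October 10, 1994; done October 9, 1994 — timely.
Step 5: 30 days after October 9, 1994 (when the procurement file is requested) is November 8, 1994; November 7, 1994 is within that limit.
Step 6: the earliest permitted date is 30 days after November 7, 1994 (when supplemental grounds are filed), i.e. December 7, 1994; acted on December 4, 1994, 3 days prematurely.
Later steps need not be reached.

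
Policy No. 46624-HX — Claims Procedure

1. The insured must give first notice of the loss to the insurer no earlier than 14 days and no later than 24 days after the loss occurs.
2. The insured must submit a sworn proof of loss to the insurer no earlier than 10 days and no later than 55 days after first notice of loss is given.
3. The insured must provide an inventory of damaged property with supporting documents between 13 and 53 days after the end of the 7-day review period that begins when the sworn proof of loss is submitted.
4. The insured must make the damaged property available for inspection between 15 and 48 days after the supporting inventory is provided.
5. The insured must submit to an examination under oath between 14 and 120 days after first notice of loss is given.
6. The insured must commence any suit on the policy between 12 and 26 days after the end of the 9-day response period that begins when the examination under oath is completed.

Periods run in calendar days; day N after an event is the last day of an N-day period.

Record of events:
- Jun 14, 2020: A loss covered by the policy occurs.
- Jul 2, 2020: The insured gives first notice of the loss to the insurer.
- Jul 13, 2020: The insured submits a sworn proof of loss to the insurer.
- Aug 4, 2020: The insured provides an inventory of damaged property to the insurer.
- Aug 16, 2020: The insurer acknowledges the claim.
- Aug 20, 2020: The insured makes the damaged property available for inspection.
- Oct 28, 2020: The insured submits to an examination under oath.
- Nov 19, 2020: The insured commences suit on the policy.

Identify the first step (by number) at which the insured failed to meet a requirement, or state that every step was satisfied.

None — every step was satisfied

Step 1: the window is 14–24 days after Jun 14, 2020 (when the loss occurs), so Jun 28, 2020 through Jul 8, 2020; done Jul 2, 2020 — within the window.
Step 2: the window is 10–55 days after Jul 2, 2020 (when first notice of loss is given), so Jul 12, 2020 through Aug 26, 2020; done Jul 13, 2020, which is between those dates.
Step 3: the window is 13–53 days after Jul 20, 2020 (end of the 7-day review period, which began when the sworn proof of loss is submitted on Jul 13, 2020), so Aug 2, 2020 through Sep 11, 2020; done Aug 4, 2020, which is between those dates.
Step 4: the window is 15–48 days after Aug 4, 2020 (when the supporting inventory is provided), so Aug 19, 2020 through Sep 21, 2020; done Aug 20, 2020 — within the window.
Step 5: the window is 14–120 days after Jul 2, 2020 (when first notice of loss is given), so Jul 16, 2020 through Oct 30, 2020; done Oct 28, 2020, which is between those dates.
Step 6: the window is 12–26 days after Nov 6, 2020 (end of the 9-day response period, which began when the examination under oath is completed on Oct 28, 2020), so Nov 18, 2020 through Dec 2, 2020; done Nov 19, 2020, which is between those dates.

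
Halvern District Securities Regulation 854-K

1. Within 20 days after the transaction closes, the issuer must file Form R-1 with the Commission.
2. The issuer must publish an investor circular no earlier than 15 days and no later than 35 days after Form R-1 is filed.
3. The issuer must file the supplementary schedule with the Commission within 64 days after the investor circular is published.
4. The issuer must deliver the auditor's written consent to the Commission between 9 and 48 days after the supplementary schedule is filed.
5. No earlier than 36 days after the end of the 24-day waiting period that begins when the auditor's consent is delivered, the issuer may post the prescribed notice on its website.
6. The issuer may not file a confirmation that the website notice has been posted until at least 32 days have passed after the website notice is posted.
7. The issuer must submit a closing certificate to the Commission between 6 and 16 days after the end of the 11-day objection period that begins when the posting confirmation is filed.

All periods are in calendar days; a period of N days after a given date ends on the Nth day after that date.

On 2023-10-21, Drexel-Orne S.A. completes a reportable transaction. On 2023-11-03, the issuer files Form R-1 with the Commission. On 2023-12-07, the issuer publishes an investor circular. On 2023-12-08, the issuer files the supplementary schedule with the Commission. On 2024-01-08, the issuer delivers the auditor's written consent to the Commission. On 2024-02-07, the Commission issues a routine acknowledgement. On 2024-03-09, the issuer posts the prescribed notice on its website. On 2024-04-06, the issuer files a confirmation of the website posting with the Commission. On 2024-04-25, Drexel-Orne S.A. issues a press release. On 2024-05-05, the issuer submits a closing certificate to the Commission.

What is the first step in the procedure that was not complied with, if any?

(1) due by 2023-10-21 + 20 days = 2023-11-10; completed 2023-11-03, before the deadline.
(2) the permitted window runs from 2023-11-03 + 15 = 2023-11-18 to 2023-11-03 + 35 = 2023-12-08; done 2023-12-07 — within the window.
(3) due by 2023-12-07 + 64 days = 2024-02-09; completed 2023-12-08, before the deadline.
(4) the permitted window runs from 2023-12-08 + 9 = 2023-12-17 to 2023-12-08 + 48 = 2024-01-25; done 2024-01-08, which is between those dates.
(5) permitted from 2024-02-01 + 36 days = 2024-03-08 onward; done 2024-03-09 — permitted.
(6) permitted from 2024-03-09 + 32 days = 2024-04-10 onward; acted on 2024-04-06, 4 days prematurely.

Step 6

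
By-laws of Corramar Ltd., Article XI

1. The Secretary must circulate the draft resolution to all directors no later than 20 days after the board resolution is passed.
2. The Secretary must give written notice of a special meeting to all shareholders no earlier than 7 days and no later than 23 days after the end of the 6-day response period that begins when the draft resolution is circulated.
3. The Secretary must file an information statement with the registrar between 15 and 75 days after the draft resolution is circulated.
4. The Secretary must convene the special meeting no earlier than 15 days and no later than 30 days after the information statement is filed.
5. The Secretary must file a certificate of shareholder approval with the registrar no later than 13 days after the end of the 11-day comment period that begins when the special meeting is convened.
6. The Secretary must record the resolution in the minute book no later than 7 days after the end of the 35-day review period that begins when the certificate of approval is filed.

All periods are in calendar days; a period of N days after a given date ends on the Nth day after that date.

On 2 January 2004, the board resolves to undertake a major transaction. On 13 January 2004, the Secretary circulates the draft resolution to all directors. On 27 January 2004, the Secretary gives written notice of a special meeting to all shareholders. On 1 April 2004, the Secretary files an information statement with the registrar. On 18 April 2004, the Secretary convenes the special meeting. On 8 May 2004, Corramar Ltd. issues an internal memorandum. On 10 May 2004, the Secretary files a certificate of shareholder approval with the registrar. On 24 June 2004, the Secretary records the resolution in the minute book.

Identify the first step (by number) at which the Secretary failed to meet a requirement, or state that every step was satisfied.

Step 1: 20 days after 2 January 2004 (when the board resolution is passed) is 22 January 2004; 13 January 2004 is within that limit.
Step 2: the window is 7–23 days after 19 January 2004 (end of the 6-day response period, which began when the draft resolution is circulated on 13 January 2004), so 26 January 2004 through 11 February 2004; done 27 January 2004, which is between those dates.
Step 3: the window is 15–75 days after 13 January 2004 (when the draft resolution is circulated), so 28 January 2004 through 28 March 2004; done 1 April 2004 — 4 days after the window closed.
That is the first point of non-compliance.

Step 3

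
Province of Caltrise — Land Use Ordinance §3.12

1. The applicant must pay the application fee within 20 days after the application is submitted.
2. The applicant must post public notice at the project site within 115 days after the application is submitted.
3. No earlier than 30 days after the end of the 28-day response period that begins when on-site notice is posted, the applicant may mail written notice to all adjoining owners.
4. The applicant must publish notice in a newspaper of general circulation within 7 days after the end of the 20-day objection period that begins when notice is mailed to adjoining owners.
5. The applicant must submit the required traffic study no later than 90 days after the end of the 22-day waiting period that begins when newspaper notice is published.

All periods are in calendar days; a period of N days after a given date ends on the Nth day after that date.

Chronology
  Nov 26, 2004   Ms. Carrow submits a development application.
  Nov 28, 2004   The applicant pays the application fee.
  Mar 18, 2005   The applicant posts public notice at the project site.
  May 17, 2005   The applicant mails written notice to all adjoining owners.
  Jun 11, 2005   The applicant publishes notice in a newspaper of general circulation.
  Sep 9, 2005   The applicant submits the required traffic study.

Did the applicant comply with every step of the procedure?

Yes

Step 1: 20 days after Nov 26, 2004 (when the application is submitted) is Dec 16, 2004; Nov 28, 2004 is within that limit.
Step 2: 115 days after Nov 26, 2004 (when the application is submitted) is Mar 21, 2005; done Mar 18, 2005 — timely.
Step 3: the earliest permitted date is 30 days after Apr 15, 2005 (end of the 28-day response period, which began when on-site notice is posted on Mar 18, 2005), i.e. May 15, 2005; May 17, 2005 is on or after that date.
Step 4: 7 days after Jun 6, 2005 (end of the 20-day objection period, which began when notice is mailed to adjoining owners on May 17, 2005) is Jun 13, 2005; Jun 11, 2005 is within that limit.
Step 5: 90 days after Jul 3, 2005 (end of the 22-day waiting period, which began when newspaper notice is published on Jun 11, 2005) is Oct 1, 2005; done Sep 9, 2005 — timely.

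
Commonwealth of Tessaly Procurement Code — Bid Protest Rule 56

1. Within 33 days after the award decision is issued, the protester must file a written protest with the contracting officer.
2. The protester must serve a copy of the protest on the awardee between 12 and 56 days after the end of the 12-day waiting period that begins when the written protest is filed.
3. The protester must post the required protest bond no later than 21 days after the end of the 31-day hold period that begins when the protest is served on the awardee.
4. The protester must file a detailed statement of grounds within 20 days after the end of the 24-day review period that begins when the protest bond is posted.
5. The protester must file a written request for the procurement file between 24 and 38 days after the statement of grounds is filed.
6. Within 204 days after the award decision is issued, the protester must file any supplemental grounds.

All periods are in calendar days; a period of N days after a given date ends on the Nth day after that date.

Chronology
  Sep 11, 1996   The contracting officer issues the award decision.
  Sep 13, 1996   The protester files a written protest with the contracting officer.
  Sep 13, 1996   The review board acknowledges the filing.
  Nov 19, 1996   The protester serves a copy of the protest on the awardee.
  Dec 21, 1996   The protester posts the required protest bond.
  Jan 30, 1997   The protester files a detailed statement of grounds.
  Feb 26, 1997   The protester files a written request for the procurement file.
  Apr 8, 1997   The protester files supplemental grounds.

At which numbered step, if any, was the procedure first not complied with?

Step 6

Step 1: 33 days after Sep 11, 1996 (when the award decision is issued) is Oct 14, 1996; Sep 13, 1996 is within that limit.
Step 2: the window is 12–56 days after Sep 25, 1996 (end of the 12-day waiting period, which began when the written protest is filed on Sep 13, 1996), so Oct 7, 1996 through Nov 20, 1996; done Nov 19, 1996 — within the window.
Step 3: 21 days after Dec 20, 1996 (end of the 31-day hold period, which began when the protest is served on the awardee on Nov 19, 1996) is Jan 10, 1997; done Dec 21, 1996 — timely.
Step 4: 20 days after Jan 14, 1997 (end of the 24-day review period, which began when the protest bond is posted on Dec 21, 1996) is Feb 3, 1997; completed Jan 30, 1997, before the deadline.
Step 5: the window is 24–38 days after Jan 30, 1997 (when the statement of grounds is filed), so Feb 23, 1997 through Mar 9, 1997; Feb 26, 1997 falls inside that range.
Step 6: 204 days after Sep 11, 1996 (when the award decision is issued) is Apr 3, 1997; not done until Apr 8, 1997, 5 days after the deadline.
That is the first point of non-compliance.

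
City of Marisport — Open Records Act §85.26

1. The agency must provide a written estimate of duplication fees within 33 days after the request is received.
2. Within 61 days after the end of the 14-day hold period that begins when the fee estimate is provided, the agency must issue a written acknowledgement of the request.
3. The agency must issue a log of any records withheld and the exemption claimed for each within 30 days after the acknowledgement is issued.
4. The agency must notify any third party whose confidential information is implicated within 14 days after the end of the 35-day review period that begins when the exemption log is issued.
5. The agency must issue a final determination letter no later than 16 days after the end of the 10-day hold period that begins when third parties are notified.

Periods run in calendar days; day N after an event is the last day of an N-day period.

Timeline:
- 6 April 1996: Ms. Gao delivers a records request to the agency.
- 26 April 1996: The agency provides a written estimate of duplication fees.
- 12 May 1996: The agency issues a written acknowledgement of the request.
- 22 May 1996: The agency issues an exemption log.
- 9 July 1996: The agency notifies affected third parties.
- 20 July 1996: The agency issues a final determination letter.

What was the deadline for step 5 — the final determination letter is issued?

Third parties are notified on 9 July 1996; the 10-day hold period therefore ends 19 July 1996, and step 5 runs from that date. 16 days after 19 July 1996 is 4 August 1996.

4 August 1996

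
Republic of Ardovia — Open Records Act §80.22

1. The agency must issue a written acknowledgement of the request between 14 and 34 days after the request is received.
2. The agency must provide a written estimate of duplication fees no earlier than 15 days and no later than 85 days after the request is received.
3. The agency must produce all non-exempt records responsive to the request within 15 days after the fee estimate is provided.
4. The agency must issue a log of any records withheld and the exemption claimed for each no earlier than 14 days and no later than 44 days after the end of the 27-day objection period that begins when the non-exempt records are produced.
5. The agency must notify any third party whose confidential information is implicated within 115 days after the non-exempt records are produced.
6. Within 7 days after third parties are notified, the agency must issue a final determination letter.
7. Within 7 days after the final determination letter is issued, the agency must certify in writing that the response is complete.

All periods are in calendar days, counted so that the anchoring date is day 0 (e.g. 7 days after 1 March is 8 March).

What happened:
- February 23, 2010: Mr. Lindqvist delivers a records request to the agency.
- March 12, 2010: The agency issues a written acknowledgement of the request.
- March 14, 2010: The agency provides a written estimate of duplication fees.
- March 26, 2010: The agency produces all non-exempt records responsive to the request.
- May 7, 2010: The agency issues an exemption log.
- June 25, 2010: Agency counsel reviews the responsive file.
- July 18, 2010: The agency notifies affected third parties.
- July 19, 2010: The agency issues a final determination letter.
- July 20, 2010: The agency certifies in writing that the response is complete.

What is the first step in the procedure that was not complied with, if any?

Step 1: the window is 14–34 days after February 23, 2010 (when the request is received), so March 9, 2010 through March 29, 2010; March 12, 2010 falls inside that range.
Step 2: the window is 15–85 days after February 23, 2010 (when the request is received), so March 10, 2010 through May 19, 2010; done March 14, 2010, which is between those dates.
Step 3: 15 days after March 14, 2010 (when the fee estimate is provided) is March 29, 2010; done March 26, 2010 — timely.
Step 4: the window is 14–44 days after April 22, 2010 (end of the 27-day objection period, which began when the non-exempt records are produced on March 26, 2010), so May 6, 2010 through June 5, 2010; done May 7, 2010, which is between those dates.
Step 5: 115 days after March 26, 2010 (when the non-exempt records are produced) is July 19, 2010; July 18, 2010 is within that limit.
Step 6: 7 days after July 18, 2010 (when third parties are notified) is July 25, 2010; completed July 19, 2010, before the deadline.
Step 7: 7 days after July 19, 2010 (when the final determination letter is issued) is July 26, 2010; July 20, 2010 is within that limit.

None — every step was satisfied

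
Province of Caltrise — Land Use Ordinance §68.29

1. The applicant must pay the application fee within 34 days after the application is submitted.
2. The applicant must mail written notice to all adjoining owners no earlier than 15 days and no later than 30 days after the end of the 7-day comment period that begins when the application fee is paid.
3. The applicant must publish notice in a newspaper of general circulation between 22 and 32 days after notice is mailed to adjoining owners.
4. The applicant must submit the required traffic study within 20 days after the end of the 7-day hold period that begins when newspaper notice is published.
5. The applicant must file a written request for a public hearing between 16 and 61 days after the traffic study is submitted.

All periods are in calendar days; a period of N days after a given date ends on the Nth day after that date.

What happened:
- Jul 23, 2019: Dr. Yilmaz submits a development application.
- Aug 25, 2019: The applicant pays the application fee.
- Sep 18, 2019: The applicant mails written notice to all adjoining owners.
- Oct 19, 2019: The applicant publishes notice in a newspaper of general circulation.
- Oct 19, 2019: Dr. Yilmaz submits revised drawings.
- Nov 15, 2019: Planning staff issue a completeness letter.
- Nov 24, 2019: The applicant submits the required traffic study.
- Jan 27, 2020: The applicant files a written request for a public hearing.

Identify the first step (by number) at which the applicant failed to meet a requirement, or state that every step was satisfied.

(1) due by Jul 23, 2019 + 34 days = Aug 26, 2019; Aug 25, 2019 is within that limit.
(2) the permitted window runs from Sep 1, 2019 + 15 = Sep 16, 2019 to Sep 1, 2019 + 30 = Oct 1, 2019; done Sep 18, 2019 — within the window.
(3) the permitted window runs from Sep 18, 2019 + 22 = Oct 10, 2019 to Sep 18, 2019 + 32 = Oct 20, 2019; done Oct 19, 2019 — within the window.
(4) due by Oct 26, 2019 + 20 days = Nov 15, 2019; Nov 24, 2019 misses that deadline by 9 days.

Step 4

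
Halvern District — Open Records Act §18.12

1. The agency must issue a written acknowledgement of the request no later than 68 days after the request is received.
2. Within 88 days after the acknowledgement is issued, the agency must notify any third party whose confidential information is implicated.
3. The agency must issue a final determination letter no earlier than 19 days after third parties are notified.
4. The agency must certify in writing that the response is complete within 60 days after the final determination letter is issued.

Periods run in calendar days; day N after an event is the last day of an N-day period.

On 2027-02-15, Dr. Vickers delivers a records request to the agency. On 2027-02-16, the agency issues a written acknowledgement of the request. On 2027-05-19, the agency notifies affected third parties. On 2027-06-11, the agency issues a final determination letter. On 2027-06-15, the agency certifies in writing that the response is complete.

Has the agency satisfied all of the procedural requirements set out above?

Step 1 — counting 68 days from 2027-02-15 (when the request is received) gives a deadline of 2027-04-24; done 2027-02-16 — timely.
Step 2 — counting 88 days from 2027-02-16 (when the acknowledgement is issued) gives a deadline of 2027-05-15; done 2027-05-19 — 4 days late.

No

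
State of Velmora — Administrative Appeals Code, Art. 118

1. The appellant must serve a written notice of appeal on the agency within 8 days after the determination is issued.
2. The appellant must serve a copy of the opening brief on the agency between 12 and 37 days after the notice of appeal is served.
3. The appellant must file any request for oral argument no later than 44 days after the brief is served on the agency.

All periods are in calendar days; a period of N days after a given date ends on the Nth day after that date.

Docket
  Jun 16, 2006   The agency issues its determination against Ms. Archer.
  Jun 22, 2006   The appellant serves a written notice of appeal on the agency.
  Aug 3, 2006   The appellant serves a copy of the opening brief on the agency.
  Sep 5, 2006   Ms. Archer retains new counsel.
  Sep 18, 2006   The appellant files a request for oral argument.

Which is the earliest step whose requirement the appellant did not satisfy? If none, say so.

Step 2

(1) due by Jun 16, 2006 + 8 days = Jun 24, 2006; done Jun 22, 2006 — timely.
(2) the permitted window runs from Jun 22, 2006 + 12 = Jul 4, 2006 to Jun 22, 2006 + 37 = Jul 29, 2006; Aug 3, 2006 is 5 days past the end of the window.
The analysis stops there.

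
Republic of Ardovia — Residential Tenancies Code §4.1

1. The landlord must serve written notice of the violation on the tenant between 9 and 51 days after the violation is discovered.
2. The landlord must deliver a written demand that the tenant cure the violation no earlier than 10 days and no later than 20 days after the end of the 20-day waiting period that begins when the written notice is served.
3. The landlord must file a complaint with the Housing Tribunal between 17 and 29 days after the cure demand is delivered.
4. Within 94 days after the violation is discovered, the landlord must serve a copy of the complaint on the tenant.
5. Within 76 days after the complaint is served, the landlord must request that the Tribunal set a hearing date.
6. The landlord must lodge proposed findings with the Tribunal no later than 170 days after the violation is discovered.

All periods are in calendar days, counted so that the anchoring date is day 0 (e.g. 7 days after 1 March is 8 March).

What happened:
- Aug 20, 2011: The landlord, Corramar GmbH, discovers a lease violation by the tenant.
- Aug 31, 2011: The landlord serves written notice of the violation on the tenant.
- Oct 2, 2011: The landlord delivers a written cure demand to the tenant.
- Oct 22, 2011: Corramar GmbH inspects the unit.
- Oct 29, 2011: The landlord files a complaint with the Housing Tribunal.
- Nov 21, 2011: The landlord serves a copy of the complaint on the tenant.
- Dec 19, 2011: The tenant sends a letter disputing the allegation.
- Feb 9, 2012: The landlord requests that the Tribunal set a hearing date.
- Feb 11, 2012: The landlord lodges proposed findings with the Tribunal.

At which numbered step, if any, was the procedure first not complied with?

Step 5

Step 1: the window is 9–51 days after Aug 20, 2011 (when the violation is discovered), so Aug 29, 2011 through Oct 10, 2011; done Aug 31, 2011 — within the window.
Step 2: the window is 10–20 days after Sep 20, 2011 (end of the 20-day waiting period, which began when the written notice is served on Aug 31, 2011), so Sep 30, 2011 through Oct 10, 2011; done Oct 2, 2011 — within the window.
Step 3: the window is 17–29 days after Oct 2, 2011 (when the cure demand is delivered), so Oct 19, 2011 through Oct 31, 2011; done Oct 29, 2011, which is between those dates.
Step 4: 94 days after Aug 20, 2011 (when the violation is discovered) is Nov 22, 2011; completed Nov 21, 2011, before the deadline.
Step 5: 76 days after Nov 21, 2011 (when the complaint is served) is Feb 5, 2012; Feb 9, 2012 misses that deadline by 4 days.
Later steps need not be reached.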